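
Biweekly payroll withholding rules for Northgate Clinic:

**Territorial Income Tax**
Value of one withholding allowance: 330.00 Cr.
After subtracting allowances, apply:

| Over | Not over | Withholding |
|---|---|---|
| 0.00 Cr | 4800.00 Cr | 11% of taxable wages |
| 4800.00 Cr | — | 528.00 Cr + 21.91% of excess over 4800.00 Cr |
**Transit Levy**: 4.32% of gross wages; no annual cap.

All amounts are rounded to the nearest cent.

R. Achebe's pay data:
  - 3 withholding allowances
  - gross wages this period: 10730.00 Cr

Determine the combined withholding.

2073.89 Cr

Territorial Income Tax: taxable = 10730.00 Cr − 3×330.00 Cr = 9740.00 Cr
  528.00 Cr + 21.91% × (9740.00 Cr − 4800.00 Cr) = 528.00 Cr + 21.91% × 4940.00 Cr = 1610.35 Cr
Transit Levy: 4.32% × 10730.00 Cr = 463.54 Cr
Total: 1610.35 Cr + 463.54 Cr = 2073.89 Cr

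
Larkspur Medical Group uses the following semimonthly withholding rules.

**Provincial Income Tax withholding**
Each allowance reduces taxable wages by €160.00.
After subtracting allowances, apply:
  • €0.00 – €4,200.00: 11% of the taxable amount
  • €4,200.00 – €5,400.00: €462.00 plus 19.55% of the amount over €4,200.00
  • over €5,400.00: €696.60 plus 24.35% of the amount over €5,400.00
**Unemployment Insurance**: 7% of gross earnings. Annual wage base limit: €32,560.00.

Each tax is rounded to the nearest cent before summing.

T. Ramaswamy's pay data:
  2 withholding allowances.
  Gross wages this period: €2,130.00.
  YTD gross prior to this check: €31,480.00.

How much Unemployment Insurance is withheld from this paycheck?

€75.60

Unemployment Insurance: cap €32,560.00 − YTD €31,480.00 = €1,080.00 subject; 7% × €1,080.00 = €75.60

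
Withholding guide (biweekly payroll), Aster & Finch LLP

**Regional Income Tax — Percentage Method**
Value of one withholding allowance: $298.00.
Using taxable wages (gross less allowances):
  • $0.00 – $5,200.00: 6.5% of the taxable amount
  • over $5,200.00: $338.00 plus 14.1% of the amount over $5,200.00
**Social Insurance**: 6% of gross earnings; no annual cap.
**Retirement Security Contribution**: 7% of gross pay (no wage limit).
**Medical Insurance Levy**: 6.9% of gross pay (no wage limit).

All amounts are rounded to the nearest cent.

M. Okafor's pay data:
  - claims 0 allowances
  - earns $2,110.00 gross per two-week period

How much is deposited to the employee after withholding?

$1,552.96

Regional Income Tax: taxable = $2,110.00
  6.5% × $2,110.00 = $137.15
Social Insurance: 6% × $2,110.00 = $126.60
Retirement Security Contribution: 7% × $2,110.00 = $147.70
Medical Insurance Levy: 6.9% × $2,110.00 = $145.59
Total withheld: $137.15 + $126.60 + $147.70 + $145.59 = $557.04
Net pay: $2,110.00 − $557.04 = $1,552.96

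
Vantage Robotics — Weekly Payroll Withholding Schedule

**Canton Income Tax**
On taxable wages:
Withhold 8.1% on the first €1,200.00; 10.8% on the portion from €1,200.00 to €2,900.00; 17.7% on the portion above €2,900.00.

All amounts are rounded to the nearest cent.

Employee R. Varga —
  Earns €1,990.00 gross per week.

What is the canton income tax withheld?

€182.52

Canton Income Tax: taxable = €1,990.00
  €97.20 + 10.8% × (€1,990.00 − €1,200.00) = €97.20 + 10.8% × €790.00 = €182.52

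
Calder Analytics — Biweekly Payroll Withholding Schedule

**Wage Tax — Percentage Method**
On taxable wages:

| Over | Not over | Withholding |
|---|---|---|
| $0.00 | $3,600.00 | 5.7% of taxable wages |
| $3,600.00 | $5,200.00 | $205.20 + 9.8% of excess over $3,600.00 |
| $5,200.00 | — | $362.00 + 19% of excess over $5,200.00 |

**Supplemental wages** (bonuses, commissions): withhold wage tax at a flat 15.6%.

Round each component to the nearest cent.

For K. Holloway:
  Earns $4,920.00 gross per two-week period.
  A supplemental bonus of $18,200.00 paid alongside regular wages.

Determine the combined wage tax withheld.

$3,173.76

Wage Tax: taxable = $4,920.00
  $205.20 + 9.8% × ($4,920.00 − $3,600.00) = $205.20 + 9.8% × $1,320.00 = $334.56
Supplemental (15.6% flat on bonus): 15.6% × $18,200.00 = $2,839.20
Total wage tax: $334.56 + $2,839.20 = $3,173.76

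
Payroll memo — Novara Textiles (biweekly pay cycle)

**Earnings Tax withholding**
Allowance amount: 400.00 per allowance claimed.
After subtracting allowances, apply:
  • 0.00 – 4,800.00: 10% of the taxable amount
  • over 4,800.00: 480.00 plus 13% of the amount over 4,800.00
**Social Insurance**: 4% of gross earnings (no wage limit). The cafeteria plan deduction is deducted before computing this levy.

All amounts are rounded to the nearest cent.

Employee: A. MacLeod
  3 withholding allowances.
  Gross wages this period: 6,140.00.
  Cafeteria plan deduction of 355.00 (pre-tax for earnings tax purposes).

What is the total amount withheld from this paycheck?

Earnings Tax: taxable = 6,140.00 − 355.00 − 3×400.00 = 4,585.00
  10% × 4,585.00 = 458.50
Social Insurance: 4% × 5,785.00 = 231.40
Total: 458.50 + 231.40 = 689.90

689.90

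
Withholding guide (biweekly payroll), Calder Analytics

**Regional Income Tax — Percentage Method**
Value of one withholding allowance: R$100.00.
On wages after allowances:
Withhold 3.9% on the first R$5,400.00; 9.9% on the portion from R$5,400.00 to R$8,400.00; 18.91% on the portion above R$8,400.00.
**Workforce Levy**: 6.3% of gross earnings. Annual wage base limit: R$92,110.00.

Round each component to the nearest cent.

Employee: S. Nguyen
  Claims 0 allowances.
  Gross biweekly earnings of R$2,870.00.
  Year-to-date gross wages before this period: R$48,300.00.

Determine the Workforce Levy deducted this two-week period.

Workforce Levy: 6.3% × R$2,870.00 = R$180.81

R$180.81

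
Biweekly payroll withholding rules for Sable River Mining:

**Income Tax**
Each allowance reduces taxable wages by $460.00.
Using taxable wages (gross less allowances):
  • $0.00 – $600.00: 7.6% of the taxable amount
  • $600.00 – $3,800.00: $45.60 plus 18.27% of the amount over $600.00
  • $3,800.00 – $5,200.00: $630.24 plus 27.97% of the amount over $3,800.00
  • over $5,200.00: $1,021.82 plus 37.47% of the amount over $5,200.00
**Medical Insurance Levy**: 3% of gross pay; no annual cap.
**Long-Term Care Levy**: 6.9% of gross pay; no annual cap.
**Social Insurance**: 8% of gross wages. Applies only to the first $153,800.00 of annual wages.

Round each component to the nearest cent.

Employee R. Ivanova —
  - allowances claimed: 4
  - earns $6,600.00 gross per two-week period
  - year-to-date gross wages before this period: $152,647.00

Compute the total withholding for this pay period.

Income Tax: taxable = $6,600.00 − 4×$460.00 = $4,760.00
  $630.24 + 27.97% × ($4,760.00 − $3,800.00) = $630.24 + 27.97% × $960.00 = $898.75
Medical Insurance Levy: 3% × $6,600.00 = $198.00
Long-Term Care Levy: 6.9% × $6,600.00 = $455.40
Social Insurance: cap $153,800.00 − YTD $152,647.00 = $1,153.00 subject; 8% × $1,153.00 = $92.24
Total: $898.75 + $198.00 + $455.40 + $92.24 = $1,644.39

$1,644.39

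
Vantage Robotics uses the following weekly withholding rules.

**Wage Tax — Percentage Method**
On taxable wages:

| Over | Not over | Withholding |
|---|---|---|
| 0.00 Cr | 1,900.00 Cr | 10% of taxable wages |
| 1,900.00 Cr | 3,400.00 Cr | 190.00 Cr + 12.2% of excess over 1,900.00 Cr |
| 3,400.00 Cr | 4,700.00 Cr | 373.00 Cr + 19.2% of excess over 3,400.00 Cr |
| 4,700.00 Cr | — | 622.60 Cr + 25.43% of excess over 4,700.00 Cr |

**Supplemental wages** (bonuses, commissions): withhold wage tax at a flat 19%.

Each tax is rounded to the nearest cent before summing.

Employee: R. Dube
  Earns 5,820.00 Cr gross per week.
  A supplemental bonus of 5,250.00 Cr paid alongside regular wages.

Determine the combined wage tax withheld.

1,904.92 Cr

Wage Tax: taxable = 5,820.00 Cr
  622.60 Cr + 25.43% × (5,820.00 Cr − 4,700.00 Cr) = 622.60 Cr + 25.43% × 1,120.00 Cr = 907.42 Cr
Supplemental (19% flat on bonus): 19% × 5,250.00 Cr = 997.50 Cr
Total wage tax: 907.42 Cr + 997.50 Cr = 1,904.92 Cr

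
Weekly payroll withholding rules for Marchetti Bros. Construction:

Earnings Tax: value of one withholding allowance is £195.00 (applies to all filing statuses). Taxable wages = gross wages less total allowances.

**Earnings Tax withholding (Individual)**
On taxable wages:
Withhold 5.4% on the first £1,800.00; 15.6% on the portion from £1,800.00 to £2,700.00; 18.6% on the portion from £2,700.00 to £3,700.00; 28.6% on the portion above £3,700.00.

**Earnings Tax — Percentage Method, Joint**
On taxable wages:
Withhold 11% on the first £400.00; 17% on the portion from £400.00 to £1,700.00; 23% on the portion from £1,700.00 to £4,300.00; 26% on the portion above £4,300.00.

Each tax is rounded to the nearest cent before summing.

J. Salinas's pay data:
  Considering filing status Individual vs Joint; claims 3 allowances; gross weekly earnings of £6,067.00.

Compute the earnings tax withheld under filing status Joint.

£1,170.32

Earnings Tax (Joint): taxable = £6,067.00 − 3×£195.00 = £5,482.00
  £863.00 + 26% × (£5,482.00 − £4,300.00) = £863.00 + 26% × £1,182.00 = £1,170.32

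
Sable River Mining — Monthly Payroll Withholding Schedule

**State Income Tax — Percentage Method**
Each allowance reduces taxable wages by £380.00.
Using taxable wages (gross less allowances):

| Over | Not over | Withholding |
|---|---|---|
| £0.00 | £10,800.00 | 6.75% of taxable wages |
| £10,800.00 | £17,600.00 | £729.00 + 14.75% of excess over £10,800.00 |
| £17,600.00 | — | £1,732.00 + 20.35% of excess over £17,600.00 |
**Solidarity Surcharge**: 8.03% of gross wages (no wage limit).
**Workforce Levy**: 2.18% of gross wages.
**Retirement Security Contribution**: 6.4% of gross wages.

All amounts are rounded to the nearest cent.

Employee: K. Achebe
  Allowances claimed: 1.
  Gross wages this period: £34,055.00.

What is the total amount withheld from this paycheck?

£10,659.80

State Income Tax: taxable = £34,055.00 − 1×£380.00 = £33,675.00
  £1,732.00 + 20.35% × (£33,675.00 − £17,600.00) = £1,732.00 + 20.35% × £16,075.00 = £5,003.26
Solidarity Surcharge: 8.03% × £34,055.00 = £2,734.62
Workforce Levy: 2.18% × £34,055.00 = £742.40
Retirement Security Contribution: 6.4% × £34,055.00 = £2,179.52
Total: £5,003.26 + £2,734.62 + £742.40 + £2,179.52 = £10,659.80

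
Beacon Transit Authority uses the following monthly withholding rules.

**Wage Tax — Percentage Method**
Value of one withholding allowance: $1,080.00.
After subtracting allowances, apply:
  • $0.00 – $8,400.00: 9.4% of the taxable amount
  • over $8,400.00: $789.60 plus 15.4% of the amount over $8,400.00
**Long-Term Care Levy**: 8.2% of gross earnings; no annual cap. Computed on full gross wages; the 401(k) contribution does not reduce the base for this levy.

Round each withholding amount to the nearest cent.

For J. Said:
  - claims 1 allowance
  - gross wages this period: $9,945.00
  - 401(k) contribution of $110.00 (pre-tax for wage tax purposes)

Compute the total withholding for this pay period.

$1,659.76

Wage Tax: taxable = $9,945.00 − $110.00 − 1×$1,080.00 = $8,755.00
  $789.60 + 15.4% × ($8,755.00 − $8,400.00) = $789.60 + 15.4% × $355.00 = $844.27
Long-Term Care Levy: 8.2% × $9,945.00 = $815.49
Total: $844.27 + $815.49 = $1,659.76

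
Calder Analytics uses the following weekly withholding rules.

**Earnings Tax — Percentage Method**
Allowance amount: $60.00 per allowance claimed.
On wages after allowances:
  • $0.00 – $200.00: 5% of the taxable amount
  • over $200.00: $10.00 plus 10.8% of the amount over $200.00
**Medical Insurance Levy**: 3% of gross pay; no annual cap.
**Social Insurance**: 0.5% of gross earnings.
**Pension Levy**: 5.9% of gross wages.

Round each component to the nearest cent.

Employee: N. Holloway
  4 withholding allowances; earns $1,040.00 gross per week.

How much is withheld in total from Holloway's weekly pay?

Earnings Tax: taxable = $1,040.00 − 4×$60.00 = $800.00
  $10.00 + 10.8% × ($800.00 − $200.00) = $10.00 + 10.8% × $600.00 = $74.80
Medical Insurance Levy: 3% × $1,040.00 = $31.20
Social Insurance: 0.5% × $1,040.00 = $5.20
Pension Levy: 5.9% × $1,040.00 = $61.36
Total: $74.80 + $31.20 + $5.20 + $61.36 = $172.56

$172.56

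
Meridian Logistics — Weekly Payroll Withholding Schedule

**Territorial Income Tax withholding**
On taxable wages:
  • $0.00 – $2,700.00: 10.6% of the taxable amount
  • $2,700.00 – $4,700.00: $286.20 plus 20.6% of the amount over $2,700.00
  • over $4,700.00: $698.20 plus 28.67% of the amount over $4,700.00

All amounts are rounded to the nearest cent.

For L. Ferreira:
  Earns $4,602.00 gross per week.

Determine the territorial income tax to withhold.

$678.01

Territorial Income Tax: taxable = $4,602.00
  $286.20 + 20.6% × ($4,602.00 − $2,700.00) = $286.20 + 20.6% × $1,902.00 = $678.01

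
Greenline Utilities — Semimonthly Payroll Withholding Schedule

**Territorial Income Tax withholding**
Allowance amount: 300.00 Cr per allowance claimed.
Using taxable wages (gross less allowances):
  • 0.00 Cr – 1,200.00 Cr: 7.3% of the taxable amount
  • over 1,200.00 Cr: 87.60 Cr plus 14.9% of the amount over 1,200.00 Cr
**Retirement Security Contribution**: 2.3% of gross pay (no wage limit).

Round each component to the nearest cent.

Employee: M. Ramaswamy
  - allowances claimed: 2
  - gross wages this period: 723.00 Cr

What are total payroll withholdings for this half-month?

Territorial Income Tax: taxable = 723.00 Cr − 2×300.00 Cr = 123.00 Cr
  7.3% × 123.00 Cr = 8.98 Cr
Retirement Security Contribution: 2.3% × 723.00 Cr = 16.63 Cr
Total: 8.98 Cr + 16.63 Cr = 25.61 Cr

25.61 Cr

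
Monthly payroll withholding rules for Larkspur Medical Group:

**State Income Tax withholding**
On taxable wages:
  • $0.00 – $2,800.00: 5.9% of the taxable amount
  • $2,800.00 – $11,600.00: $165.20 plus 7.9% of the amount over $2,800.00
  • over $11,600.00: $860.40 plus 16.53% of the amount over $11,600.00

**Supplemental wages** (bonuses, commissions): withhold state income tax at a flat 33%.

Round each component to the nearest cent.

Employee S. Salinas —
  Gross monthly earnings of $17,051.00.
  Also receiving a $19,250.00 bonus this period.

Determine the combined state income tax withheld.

State Income Tax: taxable = $17,051.00
  $860.40 + 16.53% × ($17,051.00 − $11,600.00) = $860.40 + 16.53% × $5,451.00 = $1,761.45
Supplemental (33% flat on bonus): 33% × $19,250.00 = $6,352.50
Total state income tax: $1,761.45 + $6,352.50 = $8,113.95

$8,113.95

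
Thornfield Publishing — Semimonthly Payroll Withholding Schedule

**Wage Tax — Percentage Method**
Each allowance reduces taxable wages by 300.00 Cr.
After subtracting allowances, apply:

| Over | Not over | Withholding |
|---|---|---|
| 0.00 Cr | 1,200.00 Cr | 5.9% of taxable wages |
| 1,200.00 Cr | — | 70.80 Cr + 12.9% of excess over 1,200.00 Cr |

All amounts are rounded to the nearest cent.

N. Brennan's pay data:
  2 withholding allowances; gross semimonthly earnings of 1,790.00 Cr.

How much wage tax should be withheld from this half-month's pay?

Wage Tax: taxable = 1,790.00 Cr − 2×300.00 Cr = 1,190.00 Cr
  5.9% × 1,190.00 Cr = 70.21 Cr

70.21 Cr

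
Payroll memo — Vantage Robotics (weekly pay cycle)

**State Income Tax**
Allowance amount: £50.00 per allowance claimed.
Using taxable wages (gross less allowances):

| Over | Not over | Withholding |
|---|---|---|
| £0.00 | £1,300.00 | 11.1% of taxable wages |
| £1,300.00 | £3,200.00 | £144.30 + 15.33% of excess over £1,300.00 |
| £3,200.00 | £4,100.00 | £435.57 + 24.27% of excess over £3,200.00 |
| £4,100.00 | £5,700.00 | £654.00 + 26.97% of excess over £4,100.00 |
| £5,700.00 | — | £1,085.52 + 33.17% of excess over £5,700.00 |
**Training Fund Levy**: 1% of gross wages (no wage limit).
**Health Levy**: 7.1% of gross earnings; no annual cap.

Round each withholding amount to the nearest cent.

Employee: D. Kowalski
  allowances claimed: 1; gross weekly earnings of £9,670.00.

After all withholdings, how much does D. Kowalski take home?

State Income Tax: taxable = £9,670.00 − 1×£50.00 = £9,620.00
  £1,085.52 + 33.17% × (£9,620.00 − £5,700.00) = £1,085.52 + 33.17% × £3,920.00 = £2,385.78
Training Fund Levy: 1% × £9,670.00 = £96.70
Health Levy: 7.1% × £9,670.00 = £686.57
Total withheld: £2,385.78 + £96.70 + £686.57 = £3,169.05
Net pay: £9,670.00 − £3,169.05 = £6,500.95

£6,500.95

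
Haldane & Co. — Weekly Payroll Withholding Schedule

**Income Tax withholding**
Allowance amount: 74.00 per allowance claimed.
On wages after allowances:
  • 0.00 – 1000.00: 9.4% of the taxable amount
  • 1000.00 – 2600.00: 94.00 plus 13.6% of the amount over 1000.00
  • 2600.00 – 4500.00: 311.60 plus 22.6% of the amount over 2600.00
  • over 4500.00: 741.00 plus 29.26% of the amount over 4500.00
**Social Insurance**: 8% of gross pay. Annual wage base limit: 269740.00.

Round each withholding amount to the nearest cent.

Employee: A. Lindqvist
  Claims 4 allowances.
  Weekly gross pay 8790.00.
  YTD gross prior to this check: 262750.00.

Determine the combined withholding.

Income Tax: taxable = 8790.00 − 4×74.00 = 8494.00
  741.00 + 29.26% × (8494.00 − 4500.00) = 741.00 + 29.26% × 3994.00 = 1909.64
Social Insurance: cap 269740.00 − YTD 262750.00 = 6990.00 subject; 8% × 6990.00 = 559.20
Total: 1909.64 + 559.20 = 2468.84

2468.84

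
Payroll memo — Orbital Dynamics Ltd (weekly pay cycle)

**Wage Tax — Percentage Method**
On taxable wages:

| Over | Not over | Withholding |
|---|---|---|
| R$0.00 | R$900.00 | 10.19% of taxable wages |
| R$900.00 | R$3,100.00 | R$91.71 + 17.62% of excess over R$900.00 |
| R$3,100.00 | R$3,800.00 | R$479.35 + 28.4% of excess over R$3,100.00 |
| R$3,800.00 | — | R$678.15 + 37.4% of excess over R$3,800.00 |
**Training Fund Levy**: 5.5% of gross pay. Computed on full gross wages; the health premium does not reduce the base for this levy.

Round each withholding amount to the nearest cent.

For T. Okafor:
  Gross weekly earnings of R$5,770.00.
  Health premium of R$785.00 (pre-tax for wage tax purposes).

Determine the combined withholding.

Wage Tax: taxable = R$5,770.00 − R$785.00 = R$4,985.00
  R$678.15 + 37.4% × (R$4,985.00 − R$3,800.00) = R$678.15 + 37.4% × R$1,185.00 = R$1,121.34
Training Fund Levy: 5.5% × R$5,770.00 = R$317.35
Total: R$1,121.34 + R$317.35 = R$1,438.69

R$1,438.69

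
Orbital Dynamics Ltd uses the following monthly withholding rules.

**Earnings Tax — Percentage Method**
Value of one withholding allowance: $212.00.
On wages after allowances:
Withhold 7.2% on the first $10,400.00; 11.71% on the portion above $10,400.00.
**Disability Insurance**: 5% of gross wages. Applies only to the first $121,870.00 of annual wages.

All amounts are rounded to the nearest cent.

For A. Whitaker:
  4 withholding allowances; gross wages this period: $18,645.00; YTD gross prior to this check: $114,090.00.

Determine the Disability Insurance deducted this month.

$389.00

Disability Insurance: cap $121,870.00 − YTD $114,090.00 = $7,780.00 subject; 5% × $7,780.00 = $389.00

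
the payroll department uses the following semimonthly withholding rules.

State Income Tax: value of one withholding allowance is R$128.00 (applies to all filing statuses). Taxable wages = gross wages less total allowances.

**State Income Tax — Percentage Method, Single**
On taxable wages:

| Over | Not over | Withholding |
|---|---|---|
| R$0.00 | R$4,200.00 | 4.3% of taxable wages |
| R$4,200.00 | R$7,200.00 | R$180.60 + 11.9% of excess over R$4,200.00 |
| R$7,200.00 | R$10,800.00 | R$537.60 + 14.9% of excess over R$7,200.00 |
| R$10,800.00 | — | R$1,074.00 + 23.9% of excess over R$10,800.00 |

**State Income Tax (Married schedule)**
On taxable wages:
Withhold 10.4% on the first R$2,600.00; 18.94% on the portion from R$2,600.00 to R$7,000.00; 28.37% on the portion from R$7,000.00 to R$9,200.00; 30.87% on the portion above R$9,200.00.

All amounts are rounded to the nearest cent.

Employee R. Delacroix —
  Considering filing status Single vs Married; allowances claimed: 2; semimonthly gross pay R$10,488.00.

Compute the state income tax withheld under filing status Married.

State Income Tax (Married): taxable = R$10,488.00 − 2×R$128.00 = R$10,232.00
  R$1,727.90 + 30.87% × (R$10,232.00 − R$9,200.00) = R$1,727.90 + 30.87% × R$1,032.00 = R$2,046.48

R$2,046.48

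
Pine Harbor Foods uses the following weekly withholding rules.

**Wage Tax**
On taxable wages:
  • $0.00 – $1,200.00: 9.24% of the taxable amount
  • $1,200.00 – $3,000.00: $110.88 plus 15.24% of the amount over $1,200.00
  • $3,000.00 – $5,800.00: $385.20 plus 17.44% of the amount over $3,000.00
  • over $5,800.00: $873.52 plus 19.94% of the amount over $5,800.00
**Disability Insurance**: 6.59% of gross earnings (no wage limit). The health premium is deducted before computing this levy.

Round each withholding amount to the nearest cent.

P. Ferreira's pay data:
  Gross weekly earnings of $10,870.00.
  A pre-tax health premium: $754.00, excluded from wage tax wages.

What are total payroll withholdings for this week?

Wage Tax: taxable = $10,870.00 − $754.00 = $10,116.00
  $873.52 + 19.94% × ($10,116.00 − $5,800.00) = $873.52 + 19.94% × $4,316.00 = $1,734.13
Disability Insurance: 6.59% × $10,116.00 = $666.64
Total: $1,734.13 + $666.64 = $2,400.77

$2,400.77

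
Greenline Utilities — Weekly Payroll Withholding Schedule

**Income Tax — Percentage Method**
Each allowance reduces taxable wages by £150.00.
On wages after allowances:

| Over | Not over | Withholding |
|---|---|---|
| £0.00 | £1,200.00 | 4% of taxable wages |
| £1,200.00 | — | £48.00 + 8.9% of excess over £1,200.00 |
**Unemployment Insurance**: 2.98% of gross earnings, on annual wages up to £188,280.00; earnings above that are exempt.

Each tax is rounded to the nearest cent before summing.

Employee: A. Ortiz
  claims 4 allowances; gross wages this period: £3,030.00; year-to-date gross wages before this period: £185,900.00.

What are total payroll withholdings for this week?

Income Tax: taxable = £3,030.00 − 4×£150.00 = £2,430.00
  £48.00 + 8.9% × (£2,430.00 − £1,200.00) = £48.00 + 8.9% × £1,230.00 = £157.47
Unemployment Insurance: cap £188,280.00 − YTD £185,900.00 = £2,380.00 subject; 2.98% × £2,380.00 = £70.92
Total: £157.47 + £70.92 = £228.39

£228.39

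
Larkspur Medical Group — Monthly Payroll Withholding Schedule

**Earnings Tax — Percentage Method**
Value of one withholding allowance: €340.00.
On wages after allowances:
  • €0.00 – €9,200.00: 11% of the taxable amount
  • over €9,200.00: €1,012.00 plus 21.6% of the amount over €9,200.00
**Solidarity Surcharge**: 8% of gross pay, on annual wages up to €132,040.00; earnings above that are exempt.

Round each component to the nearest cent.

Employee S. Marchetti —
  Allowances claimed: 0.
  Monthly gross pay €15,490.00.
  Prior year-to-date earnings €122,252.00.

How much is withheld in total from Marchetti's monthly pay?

€3,153.68

Earnings Tax: taxable = €15,490.00
  €1,012.00 + 21.6% × (€15,490.00 − €9,200.00) = €1,012.00 + 21.6% × €6,290.00 = €2,370.64
Solidarity Surcharge: cap €132,040.00 − YTD €122,252.00 = €9,788.00 subject; 8% × €9,788.00 = €783.04
Total: €2,370.64 + €783.04 = €3,153.68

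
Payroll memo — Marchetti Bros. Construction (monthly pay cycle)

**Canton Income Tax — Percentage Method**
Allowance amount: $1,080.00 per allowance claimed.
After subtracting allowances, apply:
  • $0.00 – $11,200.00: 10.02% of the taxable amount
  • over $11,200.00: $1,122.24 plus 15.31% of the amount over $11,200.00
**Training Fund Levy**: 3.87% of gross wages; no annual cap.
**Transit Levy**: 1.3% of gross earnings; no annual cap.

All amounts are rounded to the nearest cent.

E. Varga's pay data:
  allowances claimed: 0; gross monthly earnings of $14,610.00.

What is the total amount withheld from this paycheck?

Canton Income Tax: taxable = $14,610.00
  $1,122.24 + 15.31% × ($14,610.00 − $11,200.00) = $1,122.24 + 15.31% × $3,410.00 = $1,644.31
Training Fund Levy: 3.87% × $14,610.00 = $565.41
Transit Levy: 1.3% × $14,610.00 = $189.93
Total: $1,644.31 + $565.41 + $189.93 = $2,399.65

$2,399.65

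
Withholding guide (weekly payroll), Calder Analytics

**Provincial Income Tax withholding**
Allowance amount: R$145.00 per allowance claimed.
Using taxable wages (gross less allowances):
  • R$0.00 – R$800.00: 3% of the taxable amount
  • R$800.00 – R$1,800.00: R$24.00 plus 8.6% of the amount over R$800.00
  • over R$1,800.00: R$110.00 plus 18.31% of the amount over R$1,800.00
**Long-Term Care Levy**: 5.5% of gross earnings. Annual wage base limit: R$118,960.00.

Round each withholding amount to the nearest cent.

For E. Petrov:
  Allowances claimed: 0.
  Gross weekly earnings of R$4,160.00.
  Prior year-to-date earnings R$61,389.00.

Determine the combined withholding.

Provincial Income Tax: taxable = R$4,160.00
  R$110.00 + 18.31% × (R$4,160.00 − R$1,800.00) = R$110.00 + 18.31% × R$2,360.00 = R$542.12
Long-Term Care Levy: 5.5% × R$4,160.00 = R$228.80
Total: R$542.12 + R$228.80 = R$770.92

R$770.92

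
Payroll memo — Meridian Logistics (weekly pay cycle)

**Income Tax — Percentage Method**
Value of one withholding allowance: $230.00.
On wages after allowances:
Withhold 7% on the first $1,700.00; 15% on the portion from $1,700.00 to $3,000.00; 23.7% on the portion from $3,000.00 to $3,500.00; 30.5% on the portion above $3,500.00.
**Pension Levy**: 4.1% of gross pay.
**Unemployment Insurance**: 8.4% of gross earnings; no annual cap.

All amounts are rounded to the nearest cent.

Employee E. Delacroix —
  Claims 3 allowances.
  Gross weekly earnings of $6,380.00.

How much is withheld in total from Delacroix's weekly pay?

$1,897.95

Income Tax: taxable = $6,380.00 − 3×$230.00 = $5,690.00
  $432.50 + 30.5% × ($5,690.00 − $3,500.00) = $432.50 + 30.5% × $2,190.00 = $1,100.45
Pension Levy: 4.1% × $6,380.00 = $261.58
Unemployment Insurance: 8.4% × $6,380.00 = $535.92
Total: $1,100.45 + $261.58 + $535.92 = $1,897.95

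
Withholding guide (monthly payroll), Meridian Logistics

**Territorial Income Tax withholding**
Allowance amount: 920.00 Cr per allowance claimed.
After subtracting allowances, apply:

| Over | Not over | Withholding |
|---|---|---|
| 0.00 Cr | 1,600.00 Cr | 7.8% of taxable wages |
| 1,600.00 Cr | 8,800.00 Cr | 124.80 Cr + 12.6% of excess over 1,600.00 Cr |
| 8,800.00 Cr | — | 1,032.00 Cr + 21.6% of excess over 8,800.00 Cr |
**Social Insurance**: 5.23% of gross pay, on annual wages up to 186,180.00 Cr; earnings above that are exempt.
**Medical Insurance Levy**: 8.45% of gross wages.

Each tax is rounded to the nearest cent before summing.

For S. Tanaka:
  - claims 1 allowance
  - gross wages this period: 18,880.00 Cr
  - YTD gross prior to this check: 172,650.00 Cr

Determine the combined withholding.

5,313.54 Cr

Territorial Income Tax: taxable = 18,880.00 Cr − 1×920.00 Cr = 17,960.00 Cr
  1,032.00 Cr + 21.6% × (17,960.00 Cr − 8,800.00 Cr) = 1,032.00 Cr + 21.6% × 9,160.00 Cr = 3,010.56 Cr
Social Insurance: cap 186,180.00 Cr − YTD 172,650.00 Cr = 13,530.00 Cr subject; 5.23% × 13,530.00 Cr = 707.62 Cr
Medical Insurance Levy: 8.45% × 18,880.00 Cr = 1,595.36 Cr
Total: 3,010.56 Cr + 707.62 Cr + 1,595.36 Cr = 5,313.54 Cr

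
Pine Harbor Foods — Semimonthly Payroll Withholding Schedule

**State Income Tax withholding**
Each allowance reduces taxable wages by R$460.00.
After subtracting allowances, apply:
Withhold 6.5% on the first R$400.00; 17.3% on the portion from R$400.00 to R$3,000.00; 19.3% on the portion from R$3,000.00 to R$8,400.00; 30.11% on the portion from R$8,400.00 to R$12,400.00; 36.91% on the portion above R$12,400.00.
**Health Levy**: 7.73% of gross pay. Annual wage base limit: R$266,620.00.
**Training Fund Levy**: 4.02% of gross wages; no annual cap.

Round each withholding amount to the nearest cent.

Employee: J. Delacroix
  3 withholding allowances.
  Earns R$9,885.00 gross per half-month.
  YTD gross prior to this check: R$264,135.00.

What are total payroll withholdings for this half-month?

State Income Tax: taxable = R$9,885.00 − 3×R$460.00 = R$8,505.00
  R$1,518.00 + 30.11% × (R$8,505.00 − R$8,400.00) = R$1,518.00 + 30.11% × R$105.00 = R$1,549.62
Health Levy: cap R$266,620.00 − YTD R$264,135.00 = R$2,485.00 subject; 7.73% × R$2,485.00 = R$192.09
Training Fund Levy: 4.02% × R$9,885.00 = R$397.38
Total: R$1,549.62 + R$192.09 + R$397.38 = R$2,139.09

R$2,139.09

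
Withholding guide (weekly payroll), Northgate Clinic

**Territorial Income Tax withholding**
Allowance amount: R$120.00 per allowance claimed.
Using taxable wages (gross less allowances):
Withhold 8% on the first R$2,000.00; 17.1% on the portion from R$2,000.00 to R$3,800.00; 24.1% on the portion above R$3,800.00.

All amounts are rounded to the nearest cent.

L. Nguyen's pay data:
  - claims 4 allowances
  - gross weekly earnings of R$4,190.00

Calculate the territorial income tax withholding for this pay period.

R$452.41

Territorial Income Tax: taxable = R$4,190.00 − 4×R$120.00 = R$3,710.00
  R$160.00 + 17.1% × (R$3,710.00 − R$2,000.00) = R$160.00 + 17.1% × R$1,710.00 = R$452.41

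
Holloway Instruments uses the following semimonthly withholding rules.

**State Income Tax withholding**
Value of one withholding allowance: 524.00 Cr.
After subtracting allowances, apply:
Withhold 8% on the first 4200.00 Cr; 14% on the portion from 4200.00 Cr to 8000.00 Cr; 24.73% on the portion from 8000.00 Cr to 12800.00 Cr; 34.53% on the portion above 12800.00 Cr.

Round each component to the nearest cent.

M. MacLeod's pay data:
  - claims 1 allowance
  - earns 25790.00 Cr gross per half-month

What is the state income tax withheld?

6359.55 Cr

State Income Tax: taxable = 25790.00 Cr − 1×524.00 Cr = 25266.00 Cr
  2055.04 Cr + 34.53% × (25266.00 Cr − 12800.00 Cr) = 2055.04 Cr + 34.53% × 12466.00 Cr = 6359.55 Cr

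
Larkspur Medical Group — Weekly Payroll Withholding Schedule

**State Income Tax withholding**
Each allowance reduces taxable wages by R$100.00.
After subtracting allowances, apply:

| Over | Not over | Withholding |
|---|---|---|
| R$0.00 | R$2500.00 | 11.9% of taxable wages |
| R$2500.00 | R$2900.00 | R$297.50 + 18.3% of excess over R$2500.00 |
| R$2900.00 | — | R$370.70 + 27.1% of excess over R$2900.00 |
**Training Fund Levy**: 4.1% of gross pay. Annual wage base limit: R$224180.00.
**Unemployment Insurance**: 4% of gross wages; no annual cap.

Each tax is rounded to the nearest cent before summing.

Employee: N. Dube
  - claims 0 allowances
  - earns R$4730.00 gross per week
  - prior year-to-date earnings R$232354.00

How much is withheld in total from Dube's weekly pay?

R$1055.83

State Income Tax: taxable = R$4730.00
  R$370.70 + 27.1% × (R$4730.00 − R$2900.00) = R$370.70 + 27.1% × R$1830.00 = R$866.63
Training Fund Levy: YTD R$232354.00 ≥ cap R$224180.00 → R$0.00
Unemployment Insurance: 4% × R$4730.00 = R$189.20
Total: R$866.63 + R$0.00 + R$189.20 = R$1055.83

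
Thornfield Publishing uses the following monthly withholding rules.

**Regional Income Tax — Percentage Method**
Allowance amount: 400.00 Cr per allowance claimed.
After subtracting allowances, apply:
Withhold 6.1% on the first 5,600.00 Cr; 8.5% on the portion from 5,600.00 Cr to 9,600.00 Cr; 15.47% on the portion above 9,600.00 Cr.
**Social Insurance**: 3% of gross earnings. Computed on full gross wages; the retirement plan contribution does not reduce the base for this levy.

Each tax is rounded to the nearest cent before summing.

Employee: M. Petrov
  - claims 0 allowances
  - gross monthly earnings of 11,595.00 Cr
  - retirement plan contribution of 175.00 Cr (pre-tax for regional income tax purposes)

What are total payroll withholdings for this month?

Regional Income Tax: taxable = 11,595.00 Cr − 175.00 Cr = 11,420.00 Cr
  681.60 Cr + 15.47% × (11,420.00 Cr − 9,600.00 Cr) = 681.60 Cr + 15.47% × 1,820.00 Cr = 963.15 Cr
Social Insurance: 3% × 11,595.00 Cr = 347.85 Cr
Total: 963.15 Cr + 347.85 Cr = 1,311.00 Cr

1,311.00 Cr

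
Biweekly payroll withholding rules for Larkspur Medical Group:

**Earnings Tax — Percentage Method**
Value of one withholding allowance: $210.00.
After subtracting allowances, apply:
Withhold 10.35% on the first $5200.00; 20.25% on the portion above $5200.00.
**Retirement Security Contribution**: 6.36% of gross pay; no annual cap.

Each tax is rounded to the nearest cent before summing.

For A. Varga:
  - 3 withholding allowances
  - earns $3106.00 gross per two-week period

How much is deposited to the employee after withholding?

$2652.19

Earnings Tax: taxable = $3106.00 − 3×$210.00 = $2476.00
  10.35% × $2476.00 = $256.27
Retirement Security Contribution: 6.36% × $3106.00 = $197.54
Total withheld: $256.27 + $197.54 = $453.81
Net pay: $3106.00 − $453.81 = $2652.19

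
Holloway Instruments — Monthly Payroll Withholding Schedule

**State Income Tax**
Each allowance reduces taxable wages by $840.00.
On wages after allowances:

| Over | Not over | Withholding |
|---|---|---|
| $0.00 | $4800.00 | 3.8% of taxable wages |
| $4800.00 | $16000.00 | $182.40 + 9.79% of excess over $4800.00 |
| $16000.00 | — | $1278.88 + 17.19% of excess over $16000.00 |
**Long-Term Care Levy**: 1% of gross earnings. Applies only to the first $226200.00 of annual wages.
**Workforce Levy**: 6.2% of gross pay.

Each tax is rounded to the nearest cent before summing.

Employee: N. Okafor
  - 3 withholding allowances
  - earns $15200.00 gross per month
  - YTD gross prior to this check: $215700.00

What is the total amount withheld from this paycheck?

State Income Tax: taxable = $15200.00 − 3×$840.00 = $12680.00
  $182.40 + 9.79% × ($12680.00 − $4800.00) = $182.40 + 9.79% × $7880.00 = $953.85
Long-Term Care Levy: cap $226200.00 − YTD $215700.00 = $10500.00 subject; 1% × $10500.00 = $105.00
Workforce Levy: 6.2% × $15200.00 = $942.40
Total: $953.85 + $105.00 + $942.40 = $2001.25

$2001.25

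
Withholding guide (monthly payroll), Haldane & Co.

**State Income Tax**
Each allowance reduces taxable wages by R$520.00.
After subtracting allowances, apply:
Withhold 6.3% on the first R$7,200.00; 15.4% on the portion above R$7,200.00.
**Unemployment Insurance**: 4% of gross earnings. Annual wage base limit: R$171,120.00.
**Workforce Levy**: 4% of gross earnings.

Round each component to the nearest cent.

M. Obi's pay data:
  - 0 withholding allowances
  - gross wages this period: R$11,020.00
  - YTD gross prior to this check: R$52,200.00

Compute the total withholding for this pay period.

State Income Tax: taxable = R$11,020.00
  R$453.60 + 15.4% × (R$11,020.00 − R$7,200.00) = R$453.60 + 15.4% × R$3,820.00 = R$1,041.88
Unemployment Insurance: 4% × R$11,020.00 = R$440.80
Workforce Levy: 4% × R$11,020.00 = R$440.80
Total: R$1,041.88 + R$440.80 + R$440.80 = R$1,923.48

R$1,923.48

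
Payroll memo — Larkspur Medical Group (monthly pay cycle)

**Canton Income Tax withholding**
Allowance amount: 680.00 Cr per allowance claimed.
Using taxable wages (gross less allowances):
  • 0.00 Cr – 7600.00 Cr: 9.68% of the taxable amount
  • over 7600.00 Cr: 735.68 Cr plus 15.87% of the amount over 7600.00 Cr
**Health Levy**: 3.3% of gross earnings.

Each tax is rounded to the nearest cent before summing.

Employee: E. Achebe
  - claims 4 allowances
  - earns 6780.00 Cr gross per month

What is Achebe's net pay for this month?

Canton Income Tax: taxable = 6780.00 Cr − 4×680.00 Cr = 4060.00 Cr
  9.68% × 4060.00 Cr = 393.01 Cr
Health Levy: 3.3% × 6780.00 Cr = 223.74 Cr
Total withheld: 393.01 Cr + 223.74 Cr = 616.75 Cr
Net pay: 6780.00 Cr − 616.75 Cr = 6163.25 Cr

6163.25 Cr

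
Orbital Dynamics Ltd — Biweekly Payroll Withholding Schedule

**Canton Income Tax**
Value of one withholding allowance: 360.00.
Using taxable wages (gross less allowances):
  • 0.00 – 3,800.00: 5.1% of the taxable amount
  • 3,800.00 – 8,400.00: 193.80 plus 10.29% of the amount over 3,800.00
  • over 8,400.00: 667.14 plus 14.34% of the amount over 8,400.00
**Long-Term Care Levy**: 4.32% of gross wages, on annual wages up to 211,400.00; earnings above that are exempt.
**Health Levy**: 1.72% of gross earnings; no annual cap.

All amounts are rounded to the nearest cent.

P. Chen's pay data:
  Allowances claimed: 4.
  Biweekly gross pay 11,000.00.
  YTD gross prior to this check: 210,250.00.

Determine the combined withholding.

Canton Income Tax: taxable = 11,000.00 − 4×360.00 = 9,560.00
  667.14 + 14.34% × (9,560.00 − 8,400.00) = 667.14 + 14.34% × 1,160.00 = 833.48
Long-Term Care Levy: cap 211,400.00 − YTD 210,250.00 = 1,150.00 subject; 4.32% × 1,150.00 = 49.68
Health Levy: 1.72% × 11,000.00 = 189.20
Total: 833.48 + 49.68 + 189.20 = 1,072.36

1,072.36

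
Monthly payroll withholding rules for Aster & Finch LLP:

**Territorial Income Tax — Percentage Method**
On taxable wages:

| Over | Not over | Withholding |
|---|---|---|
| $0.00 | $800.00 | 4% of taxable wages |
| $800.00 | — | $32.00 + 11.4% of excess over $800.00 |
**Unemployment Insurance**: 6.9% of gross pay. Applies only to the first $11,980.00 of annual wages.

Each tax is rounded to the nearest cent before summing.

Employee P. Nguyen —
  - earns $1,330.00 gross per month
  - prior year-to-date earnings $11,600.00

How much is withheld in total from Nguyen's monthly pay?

Territorial Income Tax: taxable = $1,330.00
  $32.00 + 11.4% × ($1,330.00 − $800.00) = $32.00 + 11.4% × $530.00 = $92.42
Unemployment Insurance: cap $11,980.00 − YTD $11,600.00 = $380.00 subject; 6.9% × $380.00 = $26.22
Total: $92.42 + $26.22 = $118.64

$118.64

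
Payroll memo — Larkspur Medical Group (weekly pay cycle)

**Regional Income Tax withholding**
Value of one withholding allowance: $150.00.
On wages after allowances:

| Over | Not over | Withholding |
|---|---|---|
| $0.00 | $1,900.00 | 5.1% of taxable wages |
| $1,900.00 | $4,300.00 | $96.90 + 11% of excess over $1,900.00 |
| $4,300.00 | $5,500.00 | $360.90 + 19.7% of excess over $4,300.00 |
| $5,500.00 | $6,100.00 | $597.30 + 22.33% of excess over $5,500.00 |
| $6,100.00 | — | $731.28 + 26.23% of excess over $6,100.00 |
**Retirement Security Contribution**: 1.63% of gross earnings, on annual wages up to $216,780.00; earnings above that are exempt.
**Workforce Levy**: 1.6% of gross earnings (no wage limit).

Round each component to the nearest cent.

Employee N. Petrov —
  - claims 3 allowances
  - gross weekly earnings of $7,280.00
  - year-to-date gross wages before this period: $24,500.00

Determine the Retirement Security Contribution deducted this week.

Retirement Security Contribution: 1.63% × $7,280.00 = $118.66

$118.66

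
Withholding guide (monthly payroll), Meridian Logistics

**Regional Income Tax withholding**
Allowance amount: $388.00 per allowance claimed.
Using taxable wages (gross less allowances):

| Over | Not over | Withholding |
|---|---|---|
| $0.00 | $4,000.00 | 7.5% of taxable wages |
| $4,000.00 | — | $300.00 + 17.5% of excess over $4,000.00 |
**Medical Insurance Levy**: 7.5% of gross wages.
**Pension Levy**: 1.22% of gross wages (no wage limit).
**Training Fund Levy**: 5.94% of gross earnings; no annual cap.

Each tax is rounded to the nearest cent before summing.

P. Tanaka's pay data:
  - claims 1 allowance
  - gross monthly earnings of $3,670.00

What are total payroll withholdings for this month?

$784.17

Regional Income Tax: taxable = $3,670.00 − 1×$388.00 = $3,282.00
  7.5% × $3,282.00 = $246.15
Medical Insurance Levy: 7.5% × $3,670.00 = $275.25
Pension Levy: 1.22% × $3,670.00 = $44.77
Training Fund Levy: 5.94% × $3,670.00 = $218.00
Total: $246.15 + $275.25 + $44.77 + $218.00 = $784.17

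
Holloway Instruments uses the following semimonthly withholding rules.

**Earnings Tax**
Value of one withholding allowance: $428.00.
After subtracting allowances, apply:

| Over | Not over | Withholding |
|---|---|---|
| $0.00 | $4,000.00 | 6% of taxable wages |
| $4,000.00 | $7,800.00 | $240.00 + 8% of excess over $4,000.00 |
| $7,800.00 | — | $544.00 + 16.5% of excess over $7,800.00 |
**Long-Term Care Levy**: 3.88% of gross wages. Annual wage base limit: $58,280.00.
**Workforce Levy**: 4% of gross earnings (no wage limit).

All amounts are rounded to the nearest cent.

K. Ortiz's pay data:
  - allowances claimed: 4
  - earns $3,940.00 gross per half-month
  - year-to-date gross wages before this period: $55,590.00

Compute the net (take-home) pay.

$3,544.35

Earnings Tax: taxable = $3,940.00 − 4×$428.00 = $2,228.00
  6% × $2,228.00 = $133.68
Long-Term Care Levy: cap $58,280.00 − YTD $55,590.00 = $2,690.00 subject; 3.88% × $2,690.00 = $104.37
Workforce Levy: 4% × $3,940.00 = $157.60
Total withheld: $133.68 + $104.37 + $157.60 = $395.65
Net pay: $3,940.00 − $395.65 = $3,544.35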